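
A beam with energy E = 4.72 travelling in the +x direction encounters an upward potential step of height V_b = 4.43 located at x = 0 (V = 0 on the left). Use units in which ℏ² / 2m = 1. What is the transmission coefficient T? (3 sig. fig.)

The wavenumbers are k₁ = √(2mE)/ℏ = 2.173 on the left and k₂ = √(2m(E − V_b))/ℏ = 0.5385 on the right.
Matching ψ and ψ′ at x = 0 gives r = (k₁ − k₂)/(k₁ + k₂), so R = r² = 0.3633 and T = 1 − R = 0.6367.

T = 0.637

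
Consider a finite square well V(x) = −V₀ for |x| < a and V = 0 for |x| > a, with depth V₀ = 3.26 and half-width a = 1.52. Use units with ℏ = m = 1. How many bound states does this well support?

N = 3

Define the well-strength parameter z₀ = (a/ℏ)√(2mV₀) = 1.52 × √(2·1·3.26) = 3.881.
A new bound state (alternating even/odd) appears each time z₀ passes a multiple of π/2, so N = ⌊2z₀/π⌋ + 1 = ⌊2.471⌋ + 1 = 3.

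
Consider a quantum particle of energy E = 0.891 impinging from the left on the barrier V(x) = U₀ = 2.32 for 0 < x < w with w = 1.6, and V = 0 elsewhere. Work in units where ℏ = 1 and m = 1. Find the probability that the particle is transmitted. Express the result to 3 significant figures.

E < U₀: inside the barrier ψ ∝ e^{±κx} with κ = √(2m(U₀ − E))/ℏ = 1.691.
κw = 2.705, sinh(κw) = 7.443.
Matching ψ, ψ′ at both faces gives T = [1 + U₀² sinh²(κw) / (4E(U₀ − E))]⁻¹ = 1/59.55 = 0.0168.

T = 0.0168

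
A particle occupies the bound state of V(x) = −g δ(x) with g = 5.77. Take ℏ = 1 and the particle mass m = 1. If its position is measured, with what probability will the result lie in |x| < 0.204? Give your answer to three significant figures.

P = 0.905

The normalised bound state is ψ = √κ e^{−κ|x|} with κ = mg/ℏ² = 5.770.
P(|x| < d) = ∫_{−d}^{d} κ e^{−2κ|x|} dx = 1 − e^{−2κd} = 1 − e^{−2.354} = 0.9050.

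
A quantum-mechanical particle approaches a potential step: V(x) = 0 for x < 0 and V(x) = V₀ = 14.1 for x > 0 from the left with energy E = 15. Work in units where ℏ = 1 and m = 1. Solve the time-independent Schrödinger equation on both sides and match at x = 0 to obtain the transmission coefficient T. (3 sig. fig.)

T = 0.632

On each side the TISE gives plane waves with k = √(2m(E − V))/ℏ: k₁ = √(2·1·15) = 5.477, k₂ = √(2·1·0.9) = 1.342.
Matching ψ and ψ′ at x = 0 gives r = (k₁ − k₂)/(k₁ + k₂), so R = r² = 0.3678 and T = 1 − R = 0.6322.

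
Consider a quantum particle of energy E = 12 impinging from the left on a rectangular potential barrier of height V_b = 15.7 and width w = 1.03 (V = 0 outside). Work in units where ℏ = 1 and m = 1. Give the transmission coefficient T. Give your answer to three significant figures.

T = 0.0106

Since E < V_b the interior solution is evanescent with decay constant κ = √(2m(V_b − E))/ℏ = 2.720.
κw = 2.802, sinh(κw) = 8.208.
The exact tunnelling result is T⁻¹ = 1 + V_b² sinh²(κw) / [4E(V_b − E)] = 94.50, so T = 0.0106.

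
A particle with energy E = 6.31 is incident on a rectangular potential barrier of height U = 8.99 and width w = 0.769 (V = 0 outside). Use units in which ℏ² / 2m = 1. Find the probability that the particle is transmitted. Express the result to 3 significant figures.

E < U: inside the barrier ψ ∝ e^{±κx} with κ = √(2m(U − E))/ℏ = 1.637.
κw = 1.259, sinh(κw) = 1.619.
The exact tunnelling result is T⁻¹ = 1 + U² sinh²(κw) / [4E(U − E)] = 4.131, so T = 0.242.

T = 0.242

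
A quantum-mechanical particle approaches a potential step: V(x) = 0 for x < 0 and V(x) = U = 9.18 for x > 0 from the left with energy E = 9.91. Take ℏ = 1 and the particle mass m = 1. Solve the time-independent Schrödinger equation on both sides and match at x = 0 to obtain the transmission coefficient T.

T = 0.672

On each side the TISE gives plane waves with k = √(2m(E − V))/ℏ: k₁ = √(2·1·9.91) = 4.452, k₂ = √(2·1·0.73) = 1.208.
Matching ψ and ψ′ at x = 0 gives r = (k₁ − k₂)/(k₁ + k₂), so R = r² = 0.3284 and T = 1 − R = 0.6716.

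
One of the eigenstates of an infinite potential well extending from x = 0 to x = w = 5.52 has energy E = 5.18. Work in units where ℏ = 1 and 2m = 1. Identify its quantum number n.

From E_n = n²π²ℏ²/(2mw²) invert to n = √(2mw²E)/(πℏ).
n = (5.52/π) × √(2 × 0.5 × 5.18) = 3.999 → n = 4.

n = 4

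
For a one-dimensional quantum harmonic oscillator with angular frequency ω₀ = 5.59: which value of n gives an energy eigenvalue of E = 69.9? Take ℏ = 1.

Invert E_n = (n + ½)ℏω₀: n = E/ℏω₀ − ½ = 12.004, so n = 12.

n = 12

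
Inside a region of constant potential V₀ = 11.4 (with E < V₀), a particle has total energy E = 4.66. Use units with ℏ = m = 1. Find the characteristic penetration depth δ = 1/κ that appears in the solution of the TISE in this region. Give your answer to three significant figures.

Since E < V₀ the TISE in this region is ψ'' = κ²ψ with κ = √(2m(V₀ − E))/ℏ.
κ = √(2 × 1 × 6.74) = 3.672. The penetration depth is δ = 1/κ = 0.272.

δ = 0.272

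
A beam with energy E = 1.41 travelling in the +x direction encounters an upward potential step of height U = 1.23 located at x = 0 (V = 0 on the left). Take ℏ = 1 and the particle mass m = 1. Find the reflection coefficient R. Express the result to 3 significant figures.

R = 0.224

On each side the TISE gives plane waves with k = √(2m(E − V))/ℏ: k₁ = √(2·1·1.41) = 1.679, k₂ = √(2·1·0.18) = 0.6000.
Matching ψ and ψ′ at x = 0 gives r = (k₁ − k₂)/(k₁ + k₂), so R = r² = 0.2242 and T = 1 − R = 0.7758.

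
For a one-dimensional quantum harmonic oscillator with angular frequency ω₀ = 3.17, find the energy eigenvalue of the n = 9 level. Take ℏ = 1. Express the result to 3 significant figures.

E = 30.1

The oscillator eigenvalues are E_n = ℏω₀(n + ½), so E_9 = 3.17 × 9.5 = 30.12.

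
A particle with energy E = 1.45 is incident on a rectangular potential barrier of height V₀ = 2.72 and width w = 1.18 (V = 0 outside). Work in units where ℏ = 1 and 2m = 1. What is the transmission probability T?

T = 0.244

Since E < V₀ the interior solution is evanescent with decay constant κ = √(2m(V₀ − E))/ℏ = 1.127.
κw = 1.330, sinh(κw) = 1.758.
Matching ψ, ψ′ at both faces gives T = [1 + V₀² sinh²(κw) / (4E(V₀ − E))]⁻¹ = 1/4.104 = 0.244.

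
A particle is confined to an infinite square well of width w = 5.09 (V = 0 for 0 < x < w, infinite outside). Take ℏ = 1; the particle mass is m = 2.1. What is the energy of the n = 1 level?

E = 0.0907

Requiring ψ(0) = ψ(w) = 0 quantises k = nπ/w, hence E_n = ℏ²k²/2m = n²π²ℏ²/(2mw²).
E_1 = 1² × π² / (2 × 2.1 × 5.09²) = 0.09070.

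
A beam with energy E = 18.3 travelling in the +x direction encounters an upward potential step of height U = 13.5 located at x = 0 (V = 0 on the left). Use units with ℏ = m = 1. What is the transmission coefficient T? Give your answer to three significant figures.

T = 0.896

The wavenumbers are k₁ = √(2mE)/ℏ = 6.050 on the left and k₂ = √(2m(E − U))/ℏ = 3.098 on the right.
Continuity of ψ and ψ′ at the step yields the reflection amplitude r = (k₁ − k₂)/(k₁ + k₂) = 0.3226; thus R = |r|² = 0.1041, T = 0.8959.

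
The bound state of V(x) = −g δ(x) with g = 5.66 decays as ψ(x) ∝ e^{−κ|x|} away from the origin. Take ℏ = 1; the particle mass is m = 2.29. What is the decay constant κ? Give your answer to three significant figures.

Integrating the TISE across x = 0 gives the cusp condition ψ'(0⁺) − ψ'(0⁻) = −(2mg/ℏ²)ψ(0).
With ψ ∝ e^{−κ|x|} this yields −2κ = −2mg/ℏ², so κ = mg/ℏ² = 12.96.

κ = 13.0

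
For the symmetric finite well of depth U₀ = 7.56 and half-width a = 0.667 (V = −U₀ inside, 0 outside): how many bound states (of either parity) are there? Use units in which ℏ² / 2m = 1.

The dimensionless depth is z₀ = a√(2mU₀)/ℏ = 0.667 × √(7.560) = 1.834.
The even/odd transcendental equations gain one root per π/2 in z₀, giving N = 1 + ⌊2z₀/π⌋ = 1 + ⌊1.168⌋ = 2.

N = 2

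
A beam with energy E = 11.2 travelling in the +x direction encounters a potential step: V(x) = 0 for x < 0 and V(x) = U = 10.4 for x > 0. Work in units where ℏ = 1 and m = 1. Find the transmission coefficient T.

T = 0.666

The wavenumbers are k₁ = √(2mE)/ℏ = 4.733 on the left and k₂ = √(2m(E − U))/ℏ = 1.265 on the right.
Continuity of ψ and ψ′ at the step yields the reflection amplitude r = (k₁ − k₂)/(k₁ + k₂) = 0.5782; thus R = |r|² = 0.3343, T = 0.6657.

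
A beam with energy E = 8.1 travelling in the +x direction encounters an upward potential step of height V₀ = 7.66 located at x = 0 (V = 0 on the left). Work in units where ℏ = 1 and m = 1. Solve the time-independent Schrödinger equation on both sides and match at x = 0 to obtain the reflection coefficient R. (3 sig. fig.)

R = 0.387

The wavenumbers are k₁ = √(2mE)/ℏ = 4.025 on the left and k₂ = √(2m(E − V₀))/ℏ = 0.9381 on the right.
Matching ψ and ψ′ at x = 0 gives r = (k₁ − k₂)/(k₁ + k₂), so R = r² = 0.3868 and T = 1 − R = 0.6132.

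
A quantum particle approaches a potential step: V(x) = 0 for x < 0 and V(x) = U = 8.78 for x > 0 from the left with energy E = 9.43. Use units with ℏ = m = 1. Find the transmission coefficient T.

The wavenumbers are k₁ = √(2mE)/ℏ = 4.343 on the left and k₂ = √(2m(E − U))/ℏ = 1.140 on the right.
Matching ψ and ψ′ at x = 0 gives r = (k₁ − k₂)/(k₁ + k₂), so R = r² = 0.3412 and T = 1 − R = 0.6588.

T = 0.659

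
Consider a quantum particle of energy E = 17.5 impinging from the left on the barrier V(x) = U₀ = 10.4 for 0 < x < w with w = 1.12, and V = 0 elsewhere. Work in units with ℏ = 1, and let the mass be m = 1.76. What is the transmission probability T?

T = 0.920

E > U₀: inside the barrier k₂ = √(2m(E − U₀))/ℏ = 4.999, k₂w = 5.599.
Matching at both interfaces gives T⁻¹ = 1 + U₀² sin²(k₂w) / [4E(E − U₀)] = 1.087, hence T = 0.920.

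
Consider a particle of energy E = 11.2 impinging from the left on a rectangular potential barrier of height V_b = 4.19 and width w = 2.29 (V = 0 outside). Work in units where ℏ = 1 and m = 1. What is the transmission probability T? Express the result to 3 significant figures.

T = 0.969

Above the barrier the interior wavenumber is k₂ = √(2m(E − V_b))/ℏ = 3.744, giving phase k₂w = 8.575.
T = [1 + V_b² sin²(k₂w) / (4E(E − V_b))]⁻¹ = 1/1.032 = 0.969.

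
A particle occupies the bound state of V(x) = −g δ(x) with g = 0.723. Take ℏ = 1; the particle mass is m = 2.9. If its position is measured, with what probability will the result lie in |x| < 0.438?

P = 0.841

The normalised bound state is ψ = √κ e^{−κ|x|} with κ = mg/ℏ² = 2.097.
P(|x| < d) = ∫_{−d}^{d} κ e^{−2κ|x|} dx = 1 − e^{−2κd} = 1 − e^{−1.837} = 0.8407.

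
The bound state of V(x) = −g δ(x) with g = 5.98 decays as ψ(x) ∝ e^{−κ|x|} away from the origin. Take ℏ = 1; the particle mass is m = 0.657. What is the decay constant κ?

κ = 3.93

Integrating the TISE across x = 0 gives the cusp condition ψ'(0⁺) − ψ'(0⁻) = −(2mg/ℏ²)ψ(0).
With ψ ∝ e^{−κ|x|} this yields −2κ = −2mg/ℏ², so κ = mg/ℏ² = 3.929.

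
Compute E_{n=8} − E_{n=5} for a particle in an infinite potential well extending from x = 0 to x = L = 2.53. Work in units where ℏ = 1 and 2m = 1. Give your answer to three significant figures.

E_n = n²π²ℏ²/(2mL²), so ΔE = (8² − 5²) π²ℏ²/(2mL²).
ΔE = 39 × π² / (2 × 0.5 × 2.53²) = 60.13.

ΔE = 60.1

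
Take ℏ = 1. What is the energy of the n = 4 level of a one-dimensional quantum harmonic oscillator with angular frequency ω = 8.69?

E = 39.1

The oscillator eigenvalues are E_n = ℏω(n + ½), so E_4 = 8.69 × 4.5 = 39.11.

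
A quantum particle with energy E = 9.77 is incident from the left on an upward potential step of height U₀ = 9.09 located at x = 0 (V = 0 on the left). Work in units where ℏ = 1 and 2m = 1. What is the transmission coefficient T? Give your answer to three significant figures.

On each side the TISE gives plane waves with k = √(2m(E − V))/ℏ: k₁ = √(2·½·9.77) = 3.126, k₂ = √(2·½·0.68) = 0.8246.
Matching ψ and ψ′ at x = 0 gives r = (k₁ − k₂)/(k₁ + k₂), so R = r² = 0.3393 and T = 1 − R = 0.6607.

T = 0.661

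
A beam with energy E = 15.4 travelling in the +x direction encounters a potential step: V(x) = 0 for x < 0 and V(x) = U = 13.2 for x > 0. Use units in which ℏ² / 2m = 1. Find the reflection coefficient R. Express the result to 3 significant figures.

R = 0.204

On each side the TISE gives plane waves with k = √(2m(E − V))/ℏ: k₁ = √(2·½·15.4) = 3.924, k₂ = √(2·½·2.2) = 1.483.
Matching ψ and ψ′ at x = 0 gives r = (k₁ − k₂)/(k₁ + k₂), so R = r² = 0.2038 and T = 1 − R = 0.7962.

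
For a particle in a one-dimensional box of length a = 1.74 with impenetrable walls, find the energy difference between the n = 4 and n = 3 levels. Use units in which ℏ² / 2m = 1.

E_n = n²π²ℏ²/(2ma²), so ΔE = (4² − 3²) π²ℏ²/(2ma²).
ΔE = 7 × π² / (2 × 0.5 × 1.74²) = 22.82.

ΔE = 22.8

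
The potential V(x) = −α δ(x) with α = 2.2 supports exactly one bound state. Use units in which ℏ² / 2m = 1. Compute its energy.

For x ≠ 0 the bound state is ψ ∝ e^{−κ|x|}; integrating the TISE across the delta gives the cusp condition 2κ = 2mα/ℏ², so κ = 1.100.
Then E = −ℏ²κ²/(2m) = −mα²/(2ℏ²) = -1.210.

E = -1.21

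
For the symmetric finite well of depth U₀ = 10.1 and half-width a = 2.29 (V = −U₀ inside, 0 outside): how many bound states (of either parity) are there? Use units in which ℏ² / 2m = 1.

Define the well-strength parameter z₀ = (a/ℏ)√(2mU₀) = 2.29 × √(2·0.5·10.1) = 7.278.
A new bound state (alternating even/odd) appears each time z₀ passes a multiple of π/2, so N = ⌊2z₀/π⌋ + 1 = ⌊4.633⌋ + 1 = 5.

N = 5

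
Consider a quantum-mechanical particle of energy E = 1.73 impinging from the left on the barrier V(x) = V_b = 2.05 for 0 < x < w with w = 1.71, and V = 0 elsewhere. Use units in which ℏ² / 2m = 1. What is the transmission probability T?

E < V_b: inside the barrier ψ ∝ e^{±κx} with κ = √(2m(V_b − E))/ℏ = 0.5657.
κw = 0.9673, sinh(κw) = 1.125.
Matching ψ, ψ′ at both faces gives T = [1 + V_b² sinh²(κw) / (4E(V_b − E))]⁻¹ = 1/3.404 = 0.294.

T = 0.294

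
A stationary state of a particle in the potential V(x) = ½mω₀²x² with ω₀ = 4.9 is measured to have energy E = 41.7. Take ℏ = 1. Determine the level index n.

Invert E_n = (n + ½)ℏω₀: n = E/ℏω₀ − ½ = 8.010, so n = 8.

n = 8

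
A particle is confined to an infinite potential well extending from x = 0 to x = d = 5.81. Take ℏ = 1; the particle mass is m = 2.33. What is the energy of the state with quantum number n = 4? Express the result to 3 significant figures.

The infinite-well eigenfunctions ψ_n = √(2/d) sin(nπx/d) vanish at both walls, giving E_n = n²π²ℏ²/(2md²).
E_4 = 4² × π² / (2 × 2.33 × 5.81²) = 1.004.

E = 1.00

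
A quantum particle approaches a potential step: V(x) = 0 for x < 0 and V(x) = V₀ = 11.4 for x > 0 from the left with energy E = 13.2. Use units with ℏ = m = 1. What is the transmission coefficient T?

T = 0.788

The wavenumbers are k₁ = √(2mE)/ℏ = 5.138 on the left and k₂ = √(2m(E − V₀))/ℏ = 1.897 on the right.
Continuity of ψ and ψ′ at the step yields the reflection amplitude r = (k₁ − k₂)/(k₁ + k₂) = 0.4606; thus R = |r|² = 0.2122, T = 0.7878.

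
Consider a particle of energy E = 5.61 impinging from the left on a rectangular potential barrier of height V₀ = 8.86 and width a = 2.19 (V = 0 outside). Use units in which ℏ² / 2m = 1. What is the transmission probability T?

T = 0.00138

E < V₀: inside the barrier ψ ∝ e^{±κx} with κ = √(2m(V₀ − E))/ℏ = 1.803.
κa = 3.948, sinh(κa) = 25.91.
The exact tunnelling result is T⁻¹ = 1 + V₀² sinh²(κa) / [4E(V₀ − E)] = 723.5, so T = 0.00138.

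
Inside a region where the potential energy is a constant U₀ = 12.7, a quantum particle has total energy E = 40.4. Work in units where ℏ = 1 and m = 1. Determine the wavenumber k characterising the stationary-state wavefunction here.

With E > U₀ the solution is oscillatory, ψ ∝ e^{±ikx} with k = √(2m(E − U₀))/ℏ.
k = √(2 × 1 × 27.7) = 7.443.

k = 7.44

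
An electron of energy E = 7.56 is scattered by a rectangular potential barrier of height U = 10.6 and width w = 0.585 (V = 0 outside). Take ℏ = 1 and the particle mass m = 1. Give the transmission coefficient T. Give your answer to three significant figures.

E < U: inside the barrier ψ ∝ e^{±κx} with κ = √(2m(U − E))/ℏ = 2.466.
κw = 1.442, sinh(κw) = 1.997.
Matching ψ, ψ′ at both faces gives T = [1 + U² sinh²(κw) / (4E(U − E))]⁻¹ = 1/5.876 = 0.170.

T = 0.170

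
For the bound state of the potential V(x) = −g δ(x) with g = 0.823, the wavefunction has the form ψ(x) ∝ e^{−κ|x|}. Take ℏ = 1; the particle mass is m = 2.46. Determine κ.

Integrate −(ℏ²/2m)ψ'' − gδ(x)ψ = Eψ from −ε to +ε: the ψ'' term gives ψ'(0⁺) − ψ'(0⁻) and the δ term gives −(2mg/ℏ²)ψ(0).
With ψ ∝ e^{−κ|x|} this yields −2κ = −2mg/ℏ², so κ = mg/ℏ² = 2.025.

κ = 2.02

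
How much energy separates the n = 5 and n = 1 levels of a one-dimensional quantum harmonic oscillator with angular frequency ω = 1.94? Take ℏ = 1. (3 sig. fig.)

ΔE = 7.76

E_n = ℏω(n + ½), so ΔE = (5 − 1) ℏω = 4 × 1.94 = 7.760.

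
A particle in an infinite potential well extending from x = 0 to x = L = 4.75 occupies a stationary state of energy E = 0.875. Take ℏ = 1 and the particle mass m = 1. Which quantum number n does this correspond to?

n = 2

From E_n = n²π²ℏ²/(2mL²) invert to n = √(2mL²E)/(πℏ).
n = (4.75/π) × √(2 × 1 × 0.875) = 2.000 → n = 2.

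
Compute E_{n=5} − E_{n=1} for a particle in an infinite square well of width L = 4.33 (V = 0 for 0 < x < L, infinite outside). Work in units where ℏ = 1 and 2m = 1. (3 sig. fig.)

ΔE = 12.6

E_n = n²π²ℏ²/(2mL²), so ΔE = (5² − 1²) π²ℏ²/(2mL²).
ΔE = 24 × π² / (2 × 0.5 × 4.33²) = 12.63.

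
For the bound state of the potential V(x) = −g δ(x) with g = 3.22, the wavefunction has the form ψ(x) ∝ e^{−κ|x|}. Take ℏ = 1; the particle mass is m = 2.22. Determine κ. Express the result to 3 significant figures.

κ = 7.15

Integrate −(ℏ²/2m)ψ'' − gδ(x)ψ = Eψ from −ε to +ε: the ψ'' term gives ψ'(0⁺) − ψ'(0⁻) and the δ term gives −(2mg/ℏ²)ψ(0).
With ψ ∝ e^{−κ|x|} this yields −2κ = −2mg/ℏ², so κ = mg/ℏ² = 7.148.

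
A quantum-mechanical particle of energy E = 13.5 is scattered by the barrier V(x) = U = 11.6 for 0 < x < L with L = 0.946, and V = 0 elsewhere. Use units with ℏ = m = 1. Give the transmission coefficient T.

T = 0.451

Above the barrier the interior wavenumber is k₂ = √(2m(E − U))/ℏ = 1.949, giving phase k₂L = 1.844.
Matching at both interfaces gives T⁻¹ = 1 + U² sin²(k₂L) / [4E(E − U)] = 2.216, hence T = 0.451.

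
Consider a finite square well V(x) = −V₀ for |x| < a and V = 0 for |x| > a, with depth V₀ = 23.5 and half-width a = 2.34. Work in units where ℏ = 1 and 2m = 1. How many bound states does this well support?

Define the well-strength parameter z₀ = (a/ℏ)√(2mV₀) = 2.34 × √(2·0.5·23.5) = 11.34.
The even/odd transcendental equations gain one root per π/2 in z₀, giving N = 1 + ⌊2z₀/π⌋ = 1 + ⌊7.222⌋ = 8.

N = 8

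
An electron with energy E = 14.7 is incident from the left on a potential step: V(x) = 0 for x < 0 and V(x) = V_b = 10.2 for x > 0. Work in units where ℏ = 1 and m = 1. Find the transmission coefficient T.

T = 0.917

On each side the TISE gives plane waves with k = √(2m(E − V))/ℏ: k₁ = √(2·1·14.7) = 5.422, k₂ = √(2·1·4.5) = 3.000.
Continuity of ψ and ψ′ at the step yields the reflection amplitude r = (k₁ − k₂)/(k₁ + k₂) = 0.2876; thus R = |r|² = 0.08271, T = 0.9173.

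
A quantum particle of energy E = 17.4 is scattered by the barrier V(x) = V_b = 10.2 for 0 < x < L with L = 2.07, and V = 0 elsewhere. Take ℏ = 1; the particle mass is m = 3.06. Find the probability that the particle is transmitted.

T = 0.850

Above the barrier the interior wavenumber is k₂ = √(2m(E − V_b))/ℏ = 6.638, giving phase k₂L = 13.74.
Matching at both interfaces gives T⁻¹ = 1 + V_b² sin²(k₂L) / [4E(E − V_b)] = 1.177, hence T = 0.850.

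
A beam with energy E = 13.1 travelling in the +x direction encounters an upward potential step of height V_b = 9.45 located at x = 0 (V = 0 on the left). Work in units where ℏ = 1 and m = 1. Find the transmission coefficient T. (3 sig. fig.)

The wavenumbers are k₁ = √(2mE)/ℏ = 5.119 on the left and k₂ = √(2m(E − V_b))/ℏ = 2.702 on the right.
Continuity of ψ and ψ′ at the step yields the reflection amplitude r = (k₁ − k₂)/(k₁ + k₂) = 0.3090; thus R = |r|² = 0.09550, T = 0.9045.

T = 0.905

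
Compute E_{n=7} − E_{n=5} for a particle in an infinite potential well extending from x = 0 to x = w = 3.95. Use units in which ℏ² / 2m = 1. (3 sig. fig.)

ΔE = 15.2

E_n = n²π²ℏ²/(2mw²), so ΔE = (7² − 5²) π²ℏ²/(2mw²).
ΔE = 24 × π² / (2 × 0.5 × 3.95²) = 15.18.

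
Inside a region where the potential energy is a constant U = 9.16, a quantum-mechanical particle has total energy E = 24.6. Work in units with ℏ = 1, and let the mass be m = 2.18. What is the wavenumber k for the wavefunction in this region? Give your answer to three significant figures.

k = 8.20

With E > U the solution is oscillatory, ψ ∝ e^{±ikx} with k = √(2m(E − U))/ℏ.
k = √(2 × 2.18 × 15.44) = 8.205.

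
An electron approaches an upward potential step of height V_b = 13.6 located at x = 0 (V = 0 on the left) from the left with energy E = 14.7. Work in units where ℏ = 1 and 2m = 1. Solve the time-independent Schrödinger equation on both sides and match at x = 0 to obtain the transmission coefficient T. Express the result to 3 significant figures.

On each side the TISE gives plane waves with k = √(2m(E − V))/ℏ: k₁ = √(2·½·14.7) = 3.834, k₂ = √(2·½·1.1) = 1.049.
Continuity of ψ and ψ′ at the step yields the reflection amplitude r = (k₁ − k₂)/(k₁ + k₂) = 0.5704; thus R = |r|² = 0.3254, T = 0.6746.

T = 0.675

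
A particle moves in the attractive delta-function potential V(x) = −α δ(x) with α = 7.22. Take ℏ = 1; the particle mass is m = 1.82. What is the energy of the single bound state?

For x ≠ 0 the bound state is ψ ∝ e^{−κ|x|}; integrating the TISE across the delta gives the cusp condition 2κ = 2mα/ℏ², so κ = 13.14.
Then E = −ℏ²κ²/(2m) = −mα²/(2ℏ²) = -47.44.

E = -47.4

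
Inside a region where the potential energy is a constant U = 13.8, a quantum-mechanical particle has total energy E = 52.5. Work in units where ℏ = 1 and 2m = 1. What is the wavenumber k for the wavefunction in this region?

k = 6.22

With E > U the solution is oscillatory, ψ ∝ e^{±ikx} with k = √(2m(E − U))/ℏ.
k = √(2 × 0.5 × 38.7) = 6.221.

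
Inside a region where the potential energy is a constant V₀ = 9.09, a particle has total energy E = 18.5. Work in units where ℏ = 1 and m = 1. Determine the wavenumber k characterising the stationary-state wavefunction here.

k = 4.34

With E > V₀ the solution is oscillatory, ψ ∝ e^{±ikx} with k = √(2m(E − V₀))/ℏ.
k = √(2 × 1 × 9.41) = 4.338.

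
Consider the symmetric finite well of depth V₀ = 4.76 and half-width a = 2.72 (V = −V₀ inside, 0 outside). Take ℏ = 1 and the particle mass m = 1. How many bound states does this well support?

The dimensionless depth is z₀ = a√(2mV₀)/ℏ = 2.72 × √(9.520) = 8.392.
The even/odd transcendental equations gain one root per π/2 in z₀, giving N = 1 + ⌊2z₀/π⌋ = 1 + ⌊5.343⌋ = 6.

N = 6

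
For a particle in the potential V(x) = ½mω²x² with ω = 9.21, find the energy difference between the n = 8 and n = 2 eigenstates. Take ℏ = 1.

ΔE = 55.3

E_n = ℏω(n + ½), so ΔE = (8 − 2) ℏω = 6 × 9.21 = 55.26.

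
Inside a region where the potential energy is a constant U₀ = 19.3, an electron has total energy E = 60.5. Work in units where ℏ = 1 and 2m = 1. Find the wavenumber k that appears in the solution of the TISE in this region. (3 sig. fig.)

k = 6.42

With E > U₀ the solution is oscillatory, ψ ∝ e^{±ikx} with k = √(2m(E − U₀))/ℏ.
k = √(2 × 0.5 × 41.2) = 6.419.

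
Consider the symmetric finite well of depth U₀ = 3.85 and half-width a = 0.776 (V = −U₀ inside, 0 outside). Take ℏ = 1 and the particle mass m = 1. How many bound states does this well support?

N = 2

The dimensionless depth is z₀ = a√(2mU₀)/ℏ = 0.776 × √(7.700) = 2.153.
The even/odd transcendental equations gain one root per π/2 in z₀, giving N = 1 + ⌊2z₀/π⌋ = 1 + ⌊1.371⌋ = 2.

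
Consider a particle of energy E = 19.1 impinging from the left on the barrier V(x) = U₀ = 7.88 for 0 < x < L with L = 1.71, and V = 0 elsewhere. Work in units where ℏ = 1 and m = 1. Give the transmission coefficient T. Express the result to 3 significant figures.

E > U₀: inside the barrier k₂ = √(2m(E − U₀))/ℏ = 4.737, k₂L = 8.100.
Matching at both interfaces gives T⁻¹ = 1 + U₀² sin²(k₂L) / [4E(E − U₀)] = 1.068, hence T = 0.936.

T = 0.936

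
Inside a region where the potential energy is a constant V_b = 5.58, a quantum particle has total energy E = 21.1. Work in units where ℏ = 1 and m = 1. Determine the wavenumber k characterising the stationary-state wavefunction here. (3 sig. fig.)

With E > V_b the solution is oscillatory, ψ ∝ e^{±ikx} with k = √(2m(E − V_b))/ℏ.
k = √(2 × 1 × 15.52) = 5.571.

k = 5.57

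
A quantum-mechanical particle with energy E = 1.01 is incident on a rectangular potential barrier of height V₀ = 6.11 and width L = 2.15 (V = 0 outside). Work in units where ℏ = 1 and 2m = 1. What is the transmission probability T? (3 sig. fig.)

T = 0.000134

Since E < V₀ the interior solution is evanescent with decay constant κ = √(2m(V₀ − E))/ℏ = 2.258.
κL = 4.855, sinh(κL) = 64.21.
Matching ψ, ψ′ at both faces gives T = [1 + V₀² sinh²(κL) / (4E(V₀ − E))]⁻¹ = 1/7472 = 0.000134.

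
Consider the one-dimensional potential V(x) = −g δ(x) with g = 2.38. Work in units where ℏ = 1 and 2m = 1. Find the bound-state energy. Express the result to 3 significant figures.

E = -1.42

For x ≠ 0 the bound state is ψ ∝ e^{−κ|x|}; integrating the TISE across the delta gives the cusp condition 2κ = 2mg/ℏ², so κ = 1.190.
Then E = −ℏ²κ²/(2m) = −mg²/(2ℏ²) = -1.416.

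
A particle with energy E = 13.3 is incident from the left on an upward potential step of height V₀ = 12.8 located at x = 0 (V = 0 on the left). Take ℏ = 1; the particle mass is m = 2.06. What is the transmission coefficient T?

T = 0.544

The wavenumbers are k₁ = √(2mE)/ℏ = 7.402 on the left and k₂ = √(2m(E − V₀))/ℏ = 1.435 on the right.
Continuity of ψ and ψ′ at the step yields the reflection amplitude r = (k₁ − k₂)/(k₁ + k₂) = 0.6752; thus R = |r|² = 0.4559, T = 0.5441.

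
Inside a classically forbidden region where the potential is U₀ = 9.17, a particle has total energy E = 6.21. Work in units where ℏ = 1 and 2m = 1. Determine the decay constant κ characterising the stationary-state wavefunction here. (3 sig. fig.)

κ = 1.72

Since E < U₀ the TISE in this region is ψ'' = κ²ψ with κ = √(2m(U₀ − E))/ℏ.
κ = √(2 × 0.5 × 2.96) = 1.720.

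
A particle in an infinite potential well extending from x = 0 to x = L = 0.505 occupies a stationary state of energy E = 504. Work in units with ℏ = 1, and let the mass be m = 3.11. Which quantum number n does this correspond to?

n = 9

For an infinite well E_n = n²π²ℏ²/(2mL²), so n = (L/πℏ)√(2mE).
n = (0.505/π) × √(2 × 3.11 × 504) = 9.000 → n = 9.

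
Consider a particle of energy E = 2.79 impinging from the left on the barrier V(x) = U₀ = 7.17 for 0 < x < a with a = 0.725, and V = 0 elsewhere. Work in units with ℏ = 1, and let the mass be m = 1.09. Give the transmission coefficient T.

Since E < U₀ the interior solution is evanescent with decay constant κ = √(2m(U₀ − E))/ℏ = 3.090.
κa = 2.240, sinh(κa) = 4.645.
The exact tunnelling result is T⁻¹ = 1 + U₀² sinh²(κa) / [4E(U₀ − E)] = 23.69, so T = 0.0422.

T = 0.0422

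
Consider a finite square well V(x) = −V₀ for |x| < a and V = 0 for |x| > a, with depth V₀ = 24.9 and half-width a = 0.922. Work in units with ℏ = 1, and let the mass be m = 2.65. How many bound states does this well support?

N = 7

The dimensionless depth is z₀ = a√(2mV₀)/ℏ = 0.922 × √(132.0) = 10.59.
The even/odd transcendental equations gain one root per π/2 in z₀, giving N = 1 + ⌊2z₀/π⌋ = 1 + ⌊6.743⌋ = 7.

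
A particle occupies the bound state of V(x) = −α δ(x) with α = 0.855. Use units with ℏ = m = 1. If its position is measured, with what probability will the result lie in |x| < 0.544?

The normalised bound state is ψ = √κ e^{−κ|x|} with κ = mα/ℏ² = 0.8550.
P(|x| < d) = ∫_{−d}^{d} κ e^{−2κ|x|} dx = 1 − e^{−2κd} = 1 − e^{−0.9302} = 0.6055.

P = 0.606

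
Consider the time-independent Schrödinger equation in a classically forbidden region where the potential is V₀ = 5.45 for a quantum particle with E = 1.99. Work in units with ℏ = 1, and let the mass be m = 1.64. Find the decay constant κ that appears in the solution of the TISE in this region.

κ = 3.37

Since E < V₀ the TISE in this region is ψ'' = κ²ψ with κ = √(2m(V₀ − E))/ℏ.
κ = √(2 × 1.64 × 3.46) = 3.369.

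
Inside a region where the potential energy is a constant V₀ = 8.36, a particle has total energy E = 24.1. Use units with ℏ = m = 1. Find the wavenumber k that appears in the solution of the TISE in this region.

With E > V₀ the solution is oscillatory, ψ ∝ e^{±ikx} with k = √(2m(E − V₀))/ℏ.
k = √(2 × 1 × 15.74) = 5.611.

k = 5.61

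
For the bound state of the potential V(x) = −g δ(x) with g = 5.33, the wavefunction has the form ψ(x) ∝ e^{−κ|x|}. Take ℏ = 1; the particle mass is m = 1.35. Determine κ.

κ = 7.20

Integrate −(ℏ²/2m)ψ'' − gδ(x)ψ = Eψ from −ε to +ε: the ψ'' term gives ψ'(0⁺) − ψ'(0⁻) and the δ term gives −(2mg/ℏ²)ψ(0).
With ψ ∝ e^{−κ|x|} this yields −2κ = −2mg/ℏ², so κ = mg/ℏ² = 7.196.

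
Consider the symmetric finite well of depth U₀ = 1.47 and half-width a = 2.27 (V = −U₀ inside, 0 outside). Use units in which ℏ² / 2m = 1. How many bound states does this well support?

The dimensionless depth is z₀ = a√(2mU₀)/ℏ = 2.27 × √(1.470) = 2.752.
The even/odd transcendental equations gain one root per π/2 in z₀, giving N = 1 + ⌊2z₀/π⌋ = 1 + ⌊1.752⌋ = 2.

N = 2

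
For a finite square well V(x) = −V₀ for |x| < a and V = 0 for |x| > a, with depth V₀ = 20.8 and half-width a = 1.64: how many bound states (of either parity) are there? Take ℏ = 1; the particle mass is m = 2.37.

The dimensionless depth is z₀ = a√(2mV₀)/ℏ = 1.64 × √(98.59) = 16.28.
A new bound state (alternating even/odd) appears each time z₀ passes a multiple of π/2, so N = ⌊2z₀/π⌋ + 1 = ⌊10.37⌋ + 1 = 11.

N = 11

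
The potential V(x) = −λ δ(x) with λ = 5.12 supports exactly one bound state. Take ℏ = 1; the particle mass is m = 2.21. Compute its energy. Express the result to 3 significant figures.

The bound state is ψ(x) = √κ e^{−κ|x|}. The derivative jump ψ'(0⁺) − ψ'(0⁻) = −(2mλ/ℏ²)ψ(0) fixes κ = mλ/ℏ² = 11.32.
Then E = −ℏ²κ²/(2m) = −mλ²/(2ℏ²) = -28.97.

E = -29.0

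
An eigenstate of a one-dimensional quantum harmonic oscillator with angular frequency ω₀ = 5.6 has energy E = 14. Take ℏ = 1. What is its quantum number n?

E_n = ℏω₀(n + ½) ⇒ n = E/(ℏω₀) − ½ = 14/5.6 − 0.5 = 2.000 → n = 2.

n = 2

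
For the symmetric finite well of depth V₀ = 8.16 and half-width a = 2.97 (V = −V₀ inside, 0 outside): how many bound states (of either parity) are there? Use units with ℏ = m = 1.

N = 8

Define the well-strength parameter z₀ = (a/ℏ)√(2mV₀) = 2.97 × √(2·1·8.16) = 12.00.
The even/odd transcendental equations gain one root per π/2 in z₀, giving N = 1 + ⌊2z₀/π⌋ = 1 + ⌊7.638⌋ = 8.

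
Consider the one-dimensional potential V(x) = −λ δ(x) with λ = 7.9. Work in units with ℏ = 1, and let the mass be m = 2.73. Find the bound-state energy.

For x ≠ 0 the bound state is ψ ∝ e^{−κ|x|}; integrating the TISE across the delta gives the cusp condition 2κ = 2mλ/ℏ², so κ = 21.57.
Then E = −ℏ²κ²/(2m) = −mλ²/(2ℏ²) = -85.19.

E = -85.2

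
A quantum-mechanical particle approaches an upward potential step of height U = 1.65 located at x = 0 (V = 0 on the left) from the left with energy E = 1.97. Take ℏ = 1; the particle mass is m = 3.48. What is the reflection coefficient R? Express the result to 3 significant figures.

R = 0.181

On each side the TISE gives plane waves with k = √(2m(E − V))/ℏ: k₁ = √(2·3.48·1.97) = 3.703, k₂ = √(2·3.48·0.32) = 1.492.
Continuity of ψ and ψ′ at the step yields the reflection amplitude r = (k₁ − k₂)/(k₁ + k₂) = 0.4255; thus R = |r|² = 0.1810, T = 0.8190.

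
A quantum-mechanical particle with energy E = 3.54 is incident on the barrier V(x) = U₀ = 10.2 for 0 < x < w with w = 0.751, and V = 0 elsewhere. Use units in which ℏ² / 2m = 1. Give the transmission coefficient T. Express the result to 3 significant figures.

Since E < U₀ the interior solution is evanescent with decay constant κ = √(2m(U₀ − E))/ℏ = 2.581.
κw = 1.938, sinh(κw) = 3.401.
The exact tunnelling result is T⁻¹ = 1 + U₀² sinh²(κw) / [4E(U₀ − E)] = 13.76, so T = 0.0727.

T = 0.0727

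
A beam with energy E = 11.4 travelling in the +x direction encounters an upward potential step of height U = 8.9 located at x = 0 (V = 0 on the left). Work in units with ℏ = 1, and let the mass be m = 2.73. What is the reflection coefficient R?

The wavenumbers are k₁ = √(2mE)/ℏ = 7.889 on the left and k₂ = √(2m(E − U))/ℏ = 3.695 on the right.
Continuity of ψ and ψ′ at the step yields the reflection amplitude r = (k₁ − k₂)/(k₁ + k₂) = 0.3621; thus R = |r|² = 0.1311, T = 0.8689.

R = 0.131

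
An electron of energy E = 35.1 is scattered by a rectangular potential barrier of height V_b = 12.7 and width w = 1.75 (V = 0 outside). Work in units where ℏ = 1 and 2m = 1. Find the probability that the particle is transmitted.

E > V_b: inside the barrier k₂ = √(2m(E − V_b))/ℏ = 4.733, k₂w = 8.283.
T = [1 + V_b² sin²(k₂w) / (4E(E − V_b))]⁻¹ = 1/1.042 = 0.959.

T = 0.959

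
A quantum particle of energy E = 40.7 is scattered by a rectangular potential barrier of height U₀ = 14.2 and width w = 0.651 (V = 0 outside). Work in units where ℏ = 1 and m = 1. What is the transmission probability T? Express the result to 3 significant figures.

T = 0.955

E > U₀: inside the barrier k₂ = √(2m(E − U₀))/ℏ = 7.280, k₂w = 4.739.
T = [1 + U₀² sin²(k₂w) / (4E(E − U₀))]⁻¹ = 1/1.047 = 0.955.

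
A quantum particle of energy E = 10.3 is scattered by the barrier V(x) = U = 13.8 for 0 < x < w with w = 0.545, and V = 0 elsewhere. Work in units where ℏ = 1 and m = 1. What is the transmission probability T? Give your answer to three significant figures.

T = 0.160

E < U: inside the barrier ψ ∝ e^{±κx} with κ = √(2m(U − E))/ℏ = 2.646.
κw = 1.442, sinh(κw) = 1.996.
The exact tunnelling result is T⁻¹ = 1 + U² sinh²(κw) / [4E(U − E)] = 6.263, so T = 0.160.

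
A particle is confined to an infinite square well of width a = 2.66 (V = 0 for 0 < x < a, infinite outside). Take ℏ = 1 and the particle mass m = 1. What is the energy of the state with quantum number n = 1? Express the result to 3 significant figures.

E = 0.697

Requiring ψ(0) = ψ(a) = 0 quantises k = nπ/a, hence E_n = ℏ²k²/2m = n²π²ℏ²/(2ma²).
E_1 = 1² × π² / (2 × 1 × 2.66²) = 0.6974.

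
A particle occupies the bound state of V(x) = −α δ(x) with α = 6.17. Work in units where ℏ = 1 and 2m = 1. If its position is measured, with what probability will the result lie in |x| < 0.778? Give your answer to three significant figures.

P = 0.992

The normalised bound state is ψ = √κ e^{−κ|x|} with κ = mα/ℏ² = 3.085.
P(|x| < d) = ∫_{−d}^{d} κ e^{−2κ|x|} dx = 1 − e^{−2κd} = 1 − e^{−4.800} = 0.9918.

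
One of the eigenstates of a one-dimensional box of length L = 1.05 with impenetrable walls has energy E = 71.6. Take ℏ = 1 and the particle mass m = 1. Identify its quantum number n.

For an infinite well E_n = n²π²ℏ²/(2mL²), so n = (L/πℏ)√(2mE).
n = (1.05/π) × √(2 × 1 × 71.6) = 4.000 → n = 4.

n = 4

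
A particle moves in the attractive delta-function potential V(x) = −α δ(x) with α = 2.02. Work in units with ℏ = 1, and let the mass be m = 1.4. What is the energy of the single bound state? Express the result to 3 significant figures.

E = -2.86

For x ≠ 0 the bound state is ψ ∝ e^{−κ|x|}; integrating the TISE across the delta gives the cusp condition 2κ = 2mα/ℏ², so κ = 2.828.
Then E = −ℏ²κ²/(2m) = −mα²/(2ℏ²) = -2.856.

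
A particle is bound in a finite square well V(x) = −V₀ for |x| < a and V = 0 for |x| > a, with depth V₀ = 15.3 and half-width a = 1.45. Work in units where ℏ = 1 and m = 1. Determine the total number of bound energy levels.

The dimensionless depth is z₀ = a√(2mV₀)/ℏ = 1.45 × √(30.60) = 8.021.
The even/odd transcendental equations gain one root per π/2 in z₀, giving N = 1 + ⌊2z₀/π⌋ = 1 + ⌊5.106⌋ = 6.

N = 6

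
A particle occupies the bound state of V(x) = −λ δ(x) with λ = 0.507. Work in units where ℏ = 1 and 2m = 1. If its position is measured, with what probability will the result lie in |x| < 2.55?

The normalised bound state is ψ = √κ e^{−κ|x|} with κ = mλ/ℏ² = 0.2535.
P(|x| < d) = ∫_{−d}^{d} κ e^{−2κ|x|} dx = 1 − e^{−2κd} = 1 − e^{−1.293} = 0.7255.

P = 0.726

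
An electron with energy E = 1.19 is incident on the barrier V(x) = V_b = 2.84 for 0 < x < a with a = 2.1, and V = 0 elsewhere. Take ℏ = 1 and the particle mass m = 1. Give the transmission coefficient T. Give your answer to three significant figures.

T = 0.00189

Since E < V_b the interior solution is evanescent with decay constant κ = √(2m(V_b − E))/ℏ = 1.817.
κa = 3.815, sinh(κa) = 22.67.
Matching ψ, ψ′ at both faces gives T = [1 + V_b² sinh²(κa) / (4E(V_b − E))]⁻¹ = 1/528.9 = 0.00189.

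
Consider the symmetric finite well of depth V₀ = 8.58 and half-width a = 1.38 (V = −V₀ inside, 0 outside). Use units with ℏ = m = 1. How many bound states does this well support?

N = 4

Define the well-strength parameter z₀ = (a/ℏ)√(2mV₀) = 1.38 × √(2·1·8.58) = 5.717.
A new bound state (alternating even/odd) appears each time z₀ passes a multiple of π/2, so N = ⌊2z₀/π⌋ + 1 = ⌊3.639⌋ + 1 = 4.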